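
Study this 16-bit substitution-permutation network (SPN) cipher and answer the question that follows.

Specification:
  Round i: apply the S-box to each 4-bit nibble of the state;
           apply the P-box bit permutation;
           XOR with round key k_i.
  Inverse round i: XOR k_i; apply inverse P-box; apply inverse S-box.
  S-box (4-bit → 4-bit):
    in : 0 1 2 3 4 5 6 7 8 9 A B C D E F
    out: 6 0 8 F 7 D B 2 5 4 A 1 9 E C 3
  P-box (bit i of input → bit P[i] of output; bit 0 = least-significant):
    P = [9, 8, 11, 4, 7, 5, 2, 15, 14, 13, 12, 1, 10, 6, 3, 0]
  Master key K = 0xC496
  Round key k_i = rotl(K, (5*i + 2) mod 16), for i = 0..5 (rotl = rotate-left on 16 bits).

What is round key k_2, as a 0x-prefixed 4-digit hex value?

0x6C49

K = 0xC496
k_0 = rotl(K, (5*0+2) mod 16) = rotl(K, 2) = 0x125B
k_1 = rotl(K, (5*1+2) mod 16) = rotl(K, 7) = 0x4B62
k_2 = rotl(K, (5*2+2) mod 16) = rotl(K, 12) = 0x6C49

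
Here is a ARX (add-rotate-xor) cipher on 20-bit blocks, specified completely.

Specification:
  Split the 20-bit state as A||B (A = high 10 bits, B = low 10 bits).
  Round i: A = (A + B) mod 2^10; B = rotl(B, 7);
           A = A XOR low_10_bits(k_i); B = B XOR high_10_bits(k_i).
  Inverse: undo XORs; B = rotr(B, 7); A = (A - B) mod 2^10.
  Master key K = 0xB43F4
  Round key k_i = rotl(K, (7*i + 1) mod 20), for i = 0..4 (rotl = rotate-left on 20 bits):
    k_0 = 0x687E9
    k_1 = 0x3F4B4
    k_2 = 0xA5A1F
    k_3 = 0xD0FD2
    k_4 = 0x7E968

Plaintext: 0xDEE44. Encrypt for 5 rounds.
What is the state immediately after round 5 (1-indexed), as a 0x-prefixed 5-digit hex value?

s_0 = plaintext = 0xDEE44
s_1 = Round(s_0, k_0) = 0x95BE9
s_2 = Round(s_1, k_1) = 0xA2C00
s_3 = Round(s_2, k_2) = 0x25296
s_4 = Round(s_3, k_3) = 0x3E011
s_5 = Round(s_4, k_4) = 0x18578

0x18578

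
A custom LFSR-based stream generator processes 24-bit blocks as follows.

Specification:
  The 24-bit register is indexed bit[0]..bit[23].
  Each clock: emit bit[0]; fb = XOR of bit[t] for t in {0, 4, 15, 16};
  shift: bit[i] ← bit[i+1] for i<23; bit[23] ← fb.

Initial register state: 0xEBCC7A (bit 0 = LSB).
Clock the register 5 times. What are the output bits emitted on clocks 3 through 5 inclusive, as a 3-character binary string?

011

reg_0 = 0xEBCC7A
clock 1: out=0, reg = 0xF5E63D
clock 2: out=1, reg = 0x7AF31E
clock 3: out=0, reg = 0x3D798F
clock 4: out=1, reg = 0x1EBCC7
clock 5: out=1, reg = 0x0F5E63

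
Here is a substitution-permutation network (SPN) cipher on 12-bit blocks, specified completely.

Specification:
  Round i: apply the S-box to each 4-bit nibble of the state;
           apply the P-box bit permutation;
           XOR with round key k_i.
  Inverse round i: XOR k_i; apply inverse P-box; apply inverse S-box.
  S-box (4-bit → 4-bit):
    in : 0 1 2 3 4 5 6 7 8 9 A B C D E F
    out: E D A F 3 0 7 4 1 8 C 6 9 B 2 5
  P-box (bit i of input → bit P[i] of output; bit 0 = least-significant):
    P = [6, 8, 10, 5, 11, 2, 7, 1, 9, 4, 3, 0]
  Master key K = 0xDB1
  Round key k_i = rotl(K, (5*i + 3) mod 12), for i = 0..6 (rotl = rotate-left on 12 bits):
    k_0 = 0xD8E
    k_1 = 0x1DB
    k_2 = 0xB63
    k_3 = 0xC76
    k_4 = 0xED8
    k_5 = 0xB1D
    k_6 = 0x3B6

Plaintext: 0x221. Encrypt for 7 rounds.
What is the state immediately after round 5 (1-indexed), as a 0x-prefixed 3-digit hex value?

0xEB0

s_0 = plaintext = 0x221
s_1 = Round(s_0, k_0) = 0x9F9
s_2 = Round(s_1, k_1) = 0x97A
s_3 = Round(s_2, k_2) = 0xFC2
s_4 = Round(s_3, k_3) = 0x75C
s_5 = Round(s_4, k_4) = 0xEB0
s_6 = Round(s_5, k_5) = 0xEA9
s_7 = Round(s_6, k_6) = 0x304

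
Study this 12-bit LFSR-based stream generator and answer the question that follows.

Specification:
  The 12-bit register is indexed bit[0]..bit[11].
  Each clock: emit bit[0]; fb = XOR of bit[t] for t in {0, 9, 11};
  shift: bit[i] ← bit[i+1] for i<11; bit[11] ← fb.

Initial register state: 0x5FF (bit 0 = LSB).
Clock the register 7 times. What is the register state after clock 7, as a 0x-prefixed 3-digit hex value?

reg_0 = 0x5FF
clock 1: out=1, reg = 0xAFF
clock 2: out=1, reg = 0xD7F
clock 3: out=1, reg = 0x6BF
clock 4: out=1, reg = 0x35F
clock 5: out=1, reg = 0x1AF
clock 6: out=1, reg = 0x8D7
clock 7: out=1, reg = 0x46B

0x46B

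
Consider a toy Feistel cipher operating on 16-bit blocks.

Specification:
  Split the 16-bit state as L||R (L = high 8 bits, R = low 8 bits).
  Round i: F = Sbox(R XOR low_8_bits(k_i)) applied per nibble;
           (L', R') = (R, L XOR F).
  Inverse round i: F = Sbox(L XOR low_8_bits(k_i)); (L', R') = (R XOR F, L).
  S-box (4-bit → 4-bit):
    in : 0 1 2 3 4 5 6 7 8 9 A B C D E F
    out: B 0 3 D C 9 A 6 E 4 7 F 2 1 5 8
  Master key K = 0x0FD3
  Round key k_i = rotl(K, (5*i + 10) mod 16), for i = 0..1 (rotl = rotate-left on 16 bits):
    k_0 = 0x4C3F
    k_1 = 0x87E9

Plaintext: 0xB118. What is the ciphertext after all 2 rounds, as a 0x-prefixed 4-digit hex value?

s_0 = plaintext = 0xB118
s_1 = Round(s_0, k_0) = 0x1887
s_2 = Round(s_1, k_1) = 0x87BD

0x87BD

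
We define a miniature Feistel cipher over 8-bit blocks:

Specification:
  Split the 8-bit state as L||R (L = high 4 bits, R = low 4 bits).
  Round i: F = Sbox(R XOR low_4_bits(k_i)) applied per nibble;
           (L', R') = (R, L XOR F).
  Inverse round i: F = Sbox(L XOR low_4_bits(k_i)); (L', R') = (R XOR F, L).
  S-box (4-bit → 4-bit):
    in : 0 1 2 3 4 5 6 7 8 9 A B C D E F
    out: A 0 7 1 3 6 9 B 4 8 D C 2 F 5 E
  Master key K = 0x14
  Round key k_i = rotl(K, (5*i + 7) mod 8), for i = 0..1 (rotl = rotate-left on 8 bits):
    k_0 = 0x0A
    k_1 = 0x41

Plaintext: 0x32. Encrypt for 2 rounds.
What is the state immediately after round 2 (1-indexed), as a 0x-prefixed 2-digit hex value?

s_0 = plaintext = 0x32
s_1 = Round(s_0, k_0) = 0x27
s_2 = Round(s_1, k_1) = 0x7B

0x7B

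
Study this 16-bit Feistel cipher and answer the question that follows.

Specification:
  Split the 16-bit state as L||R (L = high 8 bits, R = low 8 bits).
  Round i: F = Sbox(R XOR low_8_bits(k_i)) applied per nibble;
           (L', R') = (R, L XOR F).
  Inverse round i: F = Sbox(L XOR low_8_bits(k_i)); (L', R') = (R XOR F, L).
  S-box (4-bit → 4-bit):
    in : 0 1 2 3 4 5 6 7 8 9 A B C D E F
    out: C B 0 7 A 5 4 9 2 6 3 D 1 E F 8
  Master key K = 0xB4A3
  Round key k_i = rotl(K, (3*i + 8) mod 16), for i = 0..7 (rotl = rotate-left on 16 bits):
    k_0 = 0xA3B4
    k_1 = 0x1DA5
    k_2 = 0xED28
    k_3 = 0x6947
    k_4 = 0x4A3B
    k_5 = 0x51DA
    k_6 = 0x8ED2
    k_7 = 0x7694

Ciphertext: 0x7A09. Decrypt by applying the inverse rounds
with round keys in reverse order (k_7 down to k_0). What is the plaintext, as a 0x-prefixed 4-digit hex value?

0xB017

s_0 = ciphertext = 0x7A09
s_1 = InvRound(s_0, k_7) = 0xF67A
s_2 = InvRound(s_1, k_6) = 0x70F6
s_3 = InvRound(s_2, k_5) = 0xC570
s_4 = InvRound(s_3, k_4) = 0xFFC5
s_5 = InvRound(s_4, k_3) = 0x17FF
s_6 = InvRound(s_5, k_2) = 0x8717
s_7 = InvRound(s_6, k_1) = 0x1787
s_8 = InvRound(s_7, k_0) = 0xB017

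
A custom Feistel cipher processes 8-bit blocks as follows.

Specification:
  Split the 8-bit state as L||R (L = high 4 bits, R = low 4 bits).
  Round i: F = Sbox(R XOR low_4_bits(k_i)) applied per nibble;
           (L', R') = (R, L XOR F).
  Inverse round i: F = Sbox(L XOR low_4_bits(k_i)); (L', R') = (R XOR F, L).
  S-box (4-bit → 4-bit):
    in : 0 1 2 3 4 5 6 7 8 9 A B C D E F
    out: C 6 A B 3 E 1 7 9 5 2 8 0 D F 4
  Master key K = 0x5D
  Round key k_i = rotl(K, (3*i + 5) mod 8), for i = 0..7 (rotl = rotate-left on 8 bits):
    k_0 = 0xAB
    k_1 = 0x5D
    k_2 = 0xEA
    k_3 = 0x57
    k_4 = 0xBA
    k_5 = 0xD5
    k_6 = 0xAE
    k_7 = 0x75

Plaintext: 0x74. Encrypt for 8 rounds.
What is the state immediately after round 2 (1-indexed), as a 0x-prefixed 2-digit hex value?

s_0 = plaintext = 0x74
s_1 = Round(s_0, k_0) = 0x43
s_2 = Round(s_1, k_1) = 0x3B
s_3 = Round(s_2, k_2) = 0xB5
s_4 = Round(s_3, k_3) = 0x51
s_5 = Round(s_4, k_4) = 0x1D
s_6 = Round(s_5, k_5) = 0xD8
s_7 = Round(s_6, k_6) = 0x8C
s_8 = Round(s_7, k_7) = 0xCD

0x3B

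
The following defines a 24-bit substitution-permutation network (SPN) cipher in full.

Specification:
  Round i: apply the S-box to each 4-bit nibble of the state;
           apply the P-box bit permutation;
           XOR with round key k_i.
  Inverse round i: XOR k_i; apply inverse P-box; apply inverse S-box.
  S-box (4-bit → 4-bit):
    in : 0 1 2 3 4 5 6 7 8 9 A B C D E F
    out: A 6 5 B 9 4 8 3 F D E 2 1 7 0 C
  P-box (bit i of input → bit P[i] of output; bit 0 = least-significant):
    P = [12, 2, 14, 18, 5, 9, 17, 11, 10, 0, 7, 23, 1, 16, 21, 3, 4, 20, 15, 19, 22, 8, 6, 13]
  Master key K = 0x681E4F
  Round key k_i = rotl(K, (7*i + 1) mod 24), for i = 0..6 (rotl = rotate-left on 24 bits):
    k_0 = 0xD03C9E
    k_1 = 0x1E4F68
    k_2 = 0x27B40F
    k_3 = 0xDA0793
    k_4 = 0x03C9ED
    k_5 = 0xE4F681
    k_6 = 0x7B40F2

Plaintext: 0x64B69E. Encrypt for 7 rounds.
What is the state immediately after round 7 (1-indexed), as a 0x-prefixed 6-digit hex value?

0x8FDFE8

s_0 = plaintext = 0x64B69E
s_1 = Round(s_0, k_0) = 0x5B14AE
s_2 = Round(s_1, k_1) = 0xAD4128
s_3 = Round(s_2, k_2) = 0x3145F0
s_4 = Round(s_3, k_3) = 0x8CAE1D
s_5 = Round(s_4, k_4) = 0x60BAB1
s_6 = Round(s_5, k_5) = 0x7D9404
s_7 = Round(s_6, k_6) = 0x8FDFE8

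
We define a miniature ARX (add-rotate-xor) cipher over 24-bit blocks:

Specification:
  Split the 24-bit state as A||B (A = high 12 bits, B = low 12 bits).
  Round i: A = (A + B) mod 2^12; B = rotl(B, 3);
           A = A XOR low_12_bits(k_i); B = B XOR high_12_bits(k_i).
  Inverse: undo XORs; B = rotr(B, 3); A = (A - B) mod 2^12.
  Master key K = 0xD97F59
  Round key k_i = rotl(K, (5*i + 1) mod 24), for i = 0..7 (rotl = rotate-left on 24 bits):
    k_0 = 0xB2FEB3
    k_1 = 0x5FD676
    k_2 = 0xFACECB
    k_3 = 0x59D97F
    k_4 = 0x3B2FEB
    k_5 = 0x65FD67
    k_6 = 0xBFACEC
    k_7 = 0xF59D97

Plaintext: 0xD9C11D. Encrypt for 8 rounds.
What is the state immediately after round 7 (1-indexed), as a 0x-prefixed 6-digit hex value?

s_0 = plaintext = 0xD9C11D
s_1 = Round(s_0, k_0) = 0x00A3C7
s_2 = Round(s_1, k_1) = 0x5A7BC4
s_3 = Round(s_2, k_2) = 0xFA0189
s_4 = Round(s_3, k_3) = 0x8569D5
s_5 = Round(s_4, k_4) = 0xDC0D1E
s_6 = Round(s_5, k_5) = 0x7B9EA9
s_7 = Round(s_6, k_6) = 0xA8EEB5
s_8 = Round(s_7, k_7) = 0x4D4AF6

0xA8EEB5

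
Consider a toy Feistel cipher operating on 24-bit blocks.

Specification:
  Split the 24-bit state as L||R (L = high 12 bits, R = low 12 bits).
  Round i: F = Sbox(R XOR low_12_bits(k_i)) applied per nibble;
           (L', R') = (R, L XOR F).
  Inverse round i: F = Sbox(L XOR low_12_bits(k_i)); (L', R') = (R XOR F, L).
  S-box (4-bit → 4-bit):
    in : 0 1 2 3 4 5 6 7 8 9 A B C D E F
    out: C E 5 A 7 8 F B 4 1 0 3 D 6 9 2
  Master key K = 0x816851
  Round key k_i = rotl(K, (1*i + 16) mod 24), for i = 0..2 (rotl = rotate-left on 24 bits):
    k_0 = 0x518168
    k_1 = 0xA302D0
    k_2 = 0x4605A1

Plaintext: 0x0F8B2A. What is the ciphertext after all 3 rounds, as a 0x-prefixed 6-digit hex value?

0xEAC34B

s_0 = plaintext = 0x0F8B2A
s_1 = Round(s_0, k_0) = 0xB2A08D
s_2 = Round(s_1, k_1) = 0x08DEAC
s_3 = Round(s_2, k_2) = 0xEAC34B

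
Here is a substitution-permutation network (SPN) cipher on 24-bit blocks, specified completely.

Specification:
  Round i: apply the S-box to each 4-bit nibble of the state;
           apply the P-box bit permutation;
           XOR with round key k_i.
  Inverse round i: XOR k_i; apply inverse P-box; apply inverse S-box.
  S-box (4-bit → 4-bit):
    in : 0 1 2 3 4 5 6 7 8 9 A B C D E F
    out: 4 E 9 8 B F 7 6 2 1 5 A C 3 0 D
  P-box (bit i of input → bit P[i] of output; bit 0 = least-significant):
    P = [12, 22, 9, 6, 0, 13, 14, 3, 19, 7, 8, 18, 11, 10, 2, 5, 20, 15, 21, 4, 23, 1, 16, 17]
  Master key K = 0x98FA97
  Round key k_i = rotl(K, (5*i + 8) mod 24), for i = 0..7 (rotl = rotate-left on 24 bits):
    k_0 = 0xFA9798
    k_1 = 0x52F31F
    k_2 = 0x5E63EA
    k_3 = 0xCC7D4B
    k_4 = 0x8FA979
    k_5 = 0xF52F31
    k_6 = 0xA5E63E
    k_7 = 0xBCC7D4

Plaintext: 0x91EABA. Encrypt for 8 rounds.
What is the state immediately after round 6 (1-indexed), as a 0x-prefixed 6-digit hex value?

0xA18491

s_0 = plaintext = 0x91EABA
s_1 = Round(s_0, k_0) = 0x522480
s_2 = Round(s_1, k_1) = 0xCDD9AD
s_3 = Round(s_2, k_2) = 0x05BFEB
s_4 = Round(s_3, k_3) = 0xB1F83B
s_5 = Round(s_4, k_4) = 0xED2187
s_6 = Round(s_5, k_5) = 0xA18491
s_7 = Round(s_6, k_6) = 0x4860EF
s_8 = Round(s_7, k_7) = 0x3E5892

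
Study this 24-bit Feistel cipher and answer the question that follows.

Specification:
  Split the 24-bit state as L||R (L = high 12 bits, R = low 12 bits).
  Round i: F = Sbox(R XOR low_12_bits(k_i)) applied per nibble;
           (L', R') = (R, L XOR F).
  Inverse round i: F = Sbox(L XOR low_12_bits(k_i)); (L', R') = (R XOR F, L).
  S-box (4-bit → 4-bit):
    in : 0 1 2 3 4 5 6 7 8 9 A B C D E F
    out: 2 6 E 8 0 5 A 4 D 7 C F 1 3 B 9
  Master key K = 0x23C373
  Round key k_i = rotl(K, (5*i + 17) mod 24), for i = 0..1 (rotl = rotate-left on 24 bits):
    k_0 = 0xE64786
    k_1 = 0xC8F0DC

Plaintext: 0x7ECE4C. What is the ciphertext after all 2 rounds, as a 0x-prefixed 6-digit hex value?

0x0F0CAD

s_0 = plaintext = 0x7ECE4C
s_1 = Round(s_0, k_0) = 0xE4C0F0
s_2 = Round(s_1, k_1) = 0x0F0CAD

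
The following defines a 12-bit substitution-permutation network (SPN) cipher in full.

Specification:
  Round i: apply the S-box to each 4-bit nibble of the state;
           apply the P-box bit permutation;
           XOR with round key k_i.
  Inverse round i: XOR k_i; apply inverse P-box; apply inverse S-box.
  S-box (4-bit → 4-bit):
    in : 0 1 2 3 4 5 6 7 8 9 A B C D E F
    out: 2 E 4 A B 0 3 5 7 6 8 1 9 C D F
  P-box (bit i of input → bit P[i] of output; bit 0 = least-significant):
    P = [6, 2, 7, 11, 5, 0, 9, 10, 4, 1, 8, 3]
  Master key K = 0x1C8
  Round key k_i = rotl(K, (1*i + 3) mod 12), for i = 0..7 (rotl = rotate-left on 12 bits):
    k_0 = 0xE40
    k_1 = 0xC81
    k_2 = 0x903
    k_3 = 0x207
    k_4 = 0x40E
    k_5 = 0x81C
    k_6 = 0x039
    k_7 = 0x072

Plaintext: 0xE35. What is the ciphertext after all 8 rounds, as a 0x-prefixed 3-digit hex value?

0xBCF

s_0 = plaintext = 0xE35
s_1 = Round(s_0, k_0) = 0xB59
s_2 = Round(s_1, k_1) = 0xC15
s_3 = Round(s_2, k_2) = 0xF1A
s_4 = Round(s_3, k_3) = 0xD1C
s_5 = Round(s_4, k_4) = 0xB47
s_6 = Round(s_5, k_5) = 0xCED
s_7 = Round(s_6, k_6) = 0xE81
s_8 = Round(s_7, k_7) = 0xBCF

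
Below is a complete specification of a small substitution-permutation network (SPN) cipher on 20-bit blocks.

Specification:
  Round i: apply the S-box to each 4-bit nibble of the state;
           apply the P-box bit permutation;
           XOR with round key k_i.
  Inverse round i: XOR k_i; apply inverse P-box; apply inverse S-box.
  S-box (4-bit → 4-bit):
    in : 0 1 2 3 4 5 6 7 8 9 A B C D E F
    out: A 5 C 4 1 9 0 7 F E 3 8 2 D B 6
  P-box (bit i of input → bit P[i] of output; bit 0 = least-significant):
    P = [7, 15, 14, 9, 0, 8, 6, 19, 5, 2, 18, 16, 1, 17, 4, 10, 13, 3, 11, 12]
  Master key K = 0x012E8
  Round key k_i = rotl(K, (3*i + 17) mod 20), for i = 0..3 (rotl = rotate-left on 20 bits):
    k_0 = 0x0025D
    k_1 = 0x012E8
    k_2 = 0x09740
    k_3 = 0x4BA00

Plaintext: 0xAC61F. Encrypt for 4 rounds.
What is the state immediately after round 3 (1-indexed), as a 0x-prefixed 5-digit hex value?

0xBB92C

s_0 = plaintext = 0xAC61F
s_1 = Round(s_0, k_0) = 0x2E214
s_2 = Round(s_1, k_1) = 0x70E2B
s_3 = Round(s_2, k_2) = 0xBB92C
s_4 = Round(s_3, k_3) = 0x92E44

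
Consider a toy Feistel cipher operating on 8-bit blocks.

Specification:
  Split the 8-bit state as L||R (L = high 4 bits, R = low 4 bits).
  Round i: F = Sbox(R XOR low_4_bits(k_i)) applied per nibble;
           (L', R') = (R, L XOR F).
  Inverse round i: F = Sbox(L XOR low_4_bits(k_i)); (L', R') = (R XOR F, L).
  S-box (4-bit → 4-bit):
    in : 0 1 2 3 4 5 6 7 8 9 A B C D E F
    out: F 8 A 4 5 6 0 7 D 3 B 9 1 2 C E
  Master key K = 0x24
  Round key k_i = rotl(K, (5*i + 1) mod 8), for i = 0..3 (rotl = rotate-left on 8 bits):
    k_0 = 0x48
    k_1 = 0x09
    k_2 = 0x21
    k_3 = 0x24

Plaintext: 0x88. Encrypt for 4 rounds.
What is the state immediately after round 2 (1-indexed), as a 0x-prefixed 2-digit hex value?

0x74

s_0 = plaintext = 0x88
s_1 = Round(s_0, k_0) = 0x87
s_2 = Round(s_1, k_1) = 0x74
s_3 = Round(s_2, k_2) = 0x41
s_4 = Round(s_3, k_3) = 0x12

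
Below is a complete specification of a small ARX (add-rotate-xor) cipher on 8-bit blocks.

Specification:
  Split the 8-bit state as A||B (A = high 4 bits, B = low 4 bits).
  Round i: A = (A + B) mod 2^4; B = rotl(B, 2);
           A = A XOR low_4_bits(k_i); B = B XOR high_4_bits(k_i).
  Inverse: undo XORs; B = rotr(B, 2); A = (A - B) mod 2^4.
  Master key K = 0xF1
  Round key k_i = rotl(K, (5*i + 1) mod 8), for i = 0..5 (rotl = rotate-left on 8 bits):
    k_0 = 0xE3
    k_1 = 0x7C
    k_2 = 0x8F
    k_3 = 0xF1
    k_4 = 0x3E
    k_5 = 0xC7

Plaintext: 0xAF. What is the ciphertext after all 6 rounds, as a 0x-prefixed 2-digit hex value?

s_0 = plaintext = 0xAF
s_1 = Round(s_0, k_0) = 0xA1
s_2 = Round(s_1, k_1) = 0x73
s_3 = Round(s_2, k_2) = 0x54
s_4 = Round(s_3, k_3) = 0x8E
s_5 = Round(s_4, k_4) = 0x88
s_6 = Round(s_5, k_5) = 0x7E

0x7E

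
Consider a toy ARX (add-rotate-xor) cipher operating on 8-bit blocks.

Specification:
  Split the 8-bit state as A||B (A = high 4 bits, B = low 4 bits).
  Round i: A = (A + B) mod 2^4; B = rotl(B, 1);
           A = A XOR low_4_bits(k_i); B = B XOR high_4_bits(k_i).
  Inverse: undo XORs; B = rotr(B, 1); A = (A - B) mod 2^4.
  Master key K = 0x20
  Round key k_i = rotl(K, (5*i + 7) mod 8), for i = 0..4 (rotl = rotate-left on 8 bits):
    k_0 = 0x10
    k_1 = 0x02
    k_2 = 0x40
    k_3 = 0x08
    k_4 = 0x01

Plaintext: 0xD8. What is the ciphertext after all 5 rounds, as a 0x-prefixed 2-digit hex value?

s_0 = plaintext = 0xD8
s_1 = Round(s_0, k_0) = 0x50
s_2 = Round(s_1, k_1) = 0x70
s_3 = Round(s_2, k_2) = 0x74
s_4 = Round(s_3, k_3) = 0x38
s_5 = Round(s_4, k_4) = 0xA1

0xA1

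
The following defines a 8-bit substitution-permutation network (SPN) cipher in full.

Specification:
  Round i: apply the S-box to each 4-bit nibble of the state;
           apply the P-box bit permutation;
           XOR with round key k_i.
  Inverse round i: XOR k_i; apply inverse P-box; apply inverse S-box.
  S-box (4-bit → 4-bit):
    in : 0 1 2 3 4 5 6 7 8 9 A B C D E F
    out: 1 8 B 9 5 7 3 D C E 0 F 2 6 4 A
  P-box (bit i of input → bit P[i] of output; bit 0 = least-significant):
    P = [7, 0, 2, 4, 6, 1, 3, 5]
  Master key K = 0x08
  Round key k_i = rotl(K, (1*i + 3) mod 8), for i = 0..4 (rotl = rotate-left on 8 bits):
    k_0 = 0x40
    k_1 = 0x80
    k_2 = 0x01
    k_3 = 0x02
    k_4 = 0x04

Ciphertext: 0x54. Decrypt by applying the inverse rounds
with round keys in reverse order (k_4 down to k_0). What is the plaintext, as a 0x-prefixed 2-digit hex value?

s_0 = ciphertext = 0x54
s_1 = InvRound(s_0, k_4) = 0x01
s_2 = InvRound(s_1, k_3) = 0xCC
s_3 = InvRound(s_2, k_2) = 0x45
s_4 = InvRound(s_3, k_1) = 0x05
s_5 = InvRound(s_4, k_0) = 0x0D

0x0D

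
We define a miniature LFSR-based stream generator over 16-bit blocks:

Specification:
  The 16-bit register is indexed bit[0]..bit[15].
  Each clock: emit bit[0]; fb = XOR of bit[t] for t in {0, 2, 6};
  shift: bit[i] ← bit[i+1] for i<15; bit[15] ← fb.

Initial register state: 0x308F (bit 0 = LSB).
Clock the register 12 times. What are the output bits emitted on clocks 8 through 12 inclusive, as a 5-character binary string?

reg_0 = 0x308F
clock 1: out=1, reg = 0x1847
clock 2: out=1, reg = 0x8C23
clock 3: out=1, reg = 0xC611
clock 4: out=1, reg = 0xE308
clock 5: out=0, reg = 0x7184
clock 6: out=0, reg = 0xB8C2
clock 7: out=0, reg = 0xDC61
clock 8: out=1, reg = 0x6E30
clock 9: out=0, reg = 0x3718
clock 10: out=0, reg = 0x1B8C
clock 11: out=0, reg = 0x8DC6
clock 12: out=0, reg = 0x46E3

10000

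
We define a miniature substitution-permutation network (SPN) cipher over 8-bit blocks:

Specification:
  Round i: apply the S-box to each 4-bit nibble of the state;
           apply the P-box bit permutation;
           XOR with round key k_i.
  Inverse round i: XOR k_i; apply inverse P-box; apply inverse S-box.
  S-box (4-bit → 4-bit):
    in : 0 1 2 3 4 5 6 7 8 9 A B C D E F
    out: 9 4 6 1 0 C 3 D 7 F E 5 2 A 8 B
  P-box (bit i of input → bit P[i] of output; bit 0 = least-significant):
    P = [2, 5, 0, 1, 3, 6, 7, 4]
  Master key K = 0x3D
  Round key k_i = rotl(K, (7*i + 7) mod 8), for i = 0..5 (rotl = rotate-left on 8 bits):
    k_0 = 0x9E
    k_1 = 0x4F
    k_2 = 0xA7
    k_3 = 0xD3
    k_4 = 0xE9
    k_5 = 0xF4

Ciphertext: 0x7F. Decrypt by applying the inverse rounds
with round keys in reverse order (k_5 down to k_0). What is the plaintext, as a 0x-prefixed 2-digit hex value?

s_0 = ciphertext = 0x7F
s_1 = InvRound(s_0, k_5) = 0xB5
s_2 = InvRound(s_1, k_4) = 0xF3
s_3 = InvRound(s_2, k_3) = 0x4C
s_4 = InvRound(s_3, k_2) = 0x8A
s_5 = InvRound(s_4, k_1) = 0x2B
s_6 = InvRound(s_5, k_0) = 0x58

0x58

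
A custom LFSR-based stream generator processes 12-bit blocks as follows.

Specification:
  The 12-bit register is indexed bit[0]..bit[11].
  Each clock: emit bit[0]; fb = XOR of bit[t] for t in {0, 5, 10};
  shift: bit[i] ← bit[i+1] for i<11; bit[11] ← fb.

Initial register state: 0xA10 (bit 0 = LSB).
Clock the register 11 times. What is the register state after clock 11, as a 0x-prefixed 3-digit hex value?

reg_0 = 0xA10
clock 1: out=0, reg = 0x508
clock 2: out=0, reg = 0xA84
clock 3: out=0, reg = 0x542
clock 4: out=0, reg = 0xAA1
clock 5: out=1, reg = 0x550
clock 6: out=0, reg = 0xAA8
clock 7: out=0, reg = 0xD54
clock 8: out=0, reg = 0xEAA
clock 9: out=0, reg = 0x755
clock 10: out=1, reg = 0x3AA
clock 11: out=0, reg = 0x9D5

0x9D5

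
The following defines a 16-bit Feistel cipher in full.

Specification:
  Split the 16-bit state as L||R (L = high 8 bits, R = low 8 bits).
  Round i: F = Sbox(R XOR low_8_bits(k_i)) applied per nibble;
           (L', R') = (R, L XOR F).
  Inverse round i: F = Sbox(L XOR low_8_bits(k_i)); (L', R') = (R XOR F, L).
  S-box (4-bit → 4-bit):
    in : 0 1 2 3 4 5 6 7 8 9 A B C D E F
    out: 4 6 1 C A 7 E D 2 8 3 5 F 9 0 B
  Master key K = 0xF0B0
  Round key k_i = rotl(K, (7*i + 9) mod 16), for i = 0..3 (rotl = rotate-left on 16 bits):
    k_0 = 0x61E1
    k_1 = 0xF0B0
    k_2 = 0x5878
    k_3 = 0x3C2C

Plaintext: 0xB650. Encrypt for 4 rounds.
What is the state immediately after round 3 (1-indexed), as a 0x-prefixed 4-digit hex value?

0x249F

s_0 = plaintext = 0xB650
s_1 = Round(s_0, k_0) = 0x50E0
s_2 = Round(s_1, k_1) = 0xE024
s_3 = Round(s_2, k_2) = 0x249F
s_4 = Round(s_3, k_3) = 0x9F78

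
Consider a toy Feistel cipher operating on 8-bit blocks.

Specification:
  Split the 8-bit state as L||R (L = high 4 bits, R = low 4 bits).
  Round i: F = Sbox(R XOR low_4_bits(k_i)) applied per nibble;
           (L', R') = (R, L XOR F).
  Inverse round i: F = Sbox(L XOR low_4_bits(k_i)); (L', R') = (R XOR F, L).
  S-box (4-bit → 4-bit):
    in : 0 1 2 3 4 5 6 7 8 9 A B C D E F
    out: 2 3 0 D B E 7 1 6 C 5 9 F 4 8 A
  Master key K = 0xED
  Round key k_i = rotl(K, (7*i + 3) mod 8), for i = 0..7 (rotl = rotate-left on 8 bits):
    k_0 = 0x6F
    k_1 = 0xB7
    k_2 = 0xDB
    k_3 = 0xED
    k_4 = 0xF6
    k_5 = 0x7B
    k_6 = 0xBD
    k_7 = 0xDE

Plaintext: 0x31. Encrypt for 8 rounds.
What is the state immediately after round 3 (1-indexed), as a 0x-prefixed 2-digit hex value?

0xE5

s_0 = plaintext = 0x31
s_1 = Round(s_0, k_0) = 0x1B
s_2 = Round(s_1, k_1) = 0xBE
s_3 = Round(s_2, k_2) = 0xE5
s_4 = Round(s_3, k_3) = 0x58
s_5 = Round(s_4, k_4) = 0x8D
s_6 = Round(s_5, k_5) = 0xDF
s_7 = Round(s_6, k_6) = 0xFD
s_8 = Round(s_7, k_7) = 0xD2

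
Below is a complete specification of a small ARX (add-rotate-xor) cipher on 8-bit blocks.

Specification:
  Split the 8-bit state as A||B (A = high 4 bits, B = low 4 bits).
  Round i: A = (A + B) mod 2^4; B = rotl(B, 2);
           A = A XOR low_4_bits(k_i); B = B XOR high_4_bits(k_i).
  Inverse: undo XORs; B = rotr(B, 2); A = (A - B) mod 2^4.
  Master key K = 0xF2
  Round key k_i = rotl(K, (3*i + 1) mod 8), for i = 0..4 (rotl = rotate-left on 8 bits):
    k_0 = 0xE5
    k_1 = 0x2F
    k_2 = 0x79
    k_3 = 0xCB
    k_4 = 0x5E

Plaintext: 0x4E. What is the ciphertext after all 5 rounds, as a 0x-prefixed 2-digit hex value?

s_0 = plaintext = 0x4E
s_1 = Round(s_0, k_0) = 0x75
s_2 = Round(s_1, k_1) = 0x37
s_3 = Round(s_2, k_2) = 0x3A
s_4 = Round(s_3, k_3) = 0x66
s_5 = Round(s_4, k_4) = 0x2C

0x2C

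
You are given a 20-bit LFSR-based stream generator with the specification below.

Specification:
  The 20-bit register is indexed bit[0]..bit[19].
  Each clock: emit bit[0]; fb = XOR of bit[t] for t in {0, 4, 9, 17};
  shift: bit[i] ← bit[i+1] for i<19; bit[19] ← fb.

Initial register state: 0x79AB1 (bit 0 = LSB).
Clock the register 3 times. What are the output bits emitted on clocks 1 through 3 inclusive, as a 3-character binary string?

100

reg_0 = 0x79AB1
clock 1: out=1, reg = 0x3CD58
clock 2: out=0, reg = 0x1E6AC
clock 3: out=0, reg = 0x8F356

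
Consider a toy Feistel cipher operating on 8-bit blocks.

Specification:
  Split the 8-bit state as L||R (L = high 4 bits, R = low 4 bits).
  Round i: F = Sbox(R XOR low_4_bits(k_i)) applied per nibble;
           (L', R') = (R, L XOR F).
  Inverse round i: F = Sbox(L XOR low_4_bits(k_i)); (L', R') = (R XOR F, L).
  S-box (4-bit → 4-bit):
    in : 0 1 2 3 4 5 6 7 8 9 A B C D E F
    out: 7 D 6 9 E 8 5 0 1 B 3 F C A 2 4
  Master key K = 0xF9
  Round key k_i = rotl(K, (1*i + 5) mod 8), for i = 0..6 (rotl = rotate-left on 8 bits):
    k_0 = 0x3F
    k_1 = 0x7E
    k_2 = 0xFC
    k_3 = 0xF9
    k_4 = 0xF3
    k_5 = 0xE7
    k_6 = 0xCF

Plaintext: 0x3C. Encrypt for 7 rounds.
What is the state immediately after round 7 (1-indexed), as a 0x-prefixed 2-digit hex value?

0x6F

s_0 = plaintext = 0x3C
s_1 = Round(s_0, k_0) = 0xCA
s_2 = Round(s_1, k_1) = 0xA2
s_3 = Round(s_2, k_2) = 0x28
s_4 = Round(s_3, k_3) = 0x8F
s_5 = Round(s_4, k_4) = 0xF4
s_6 = Round(s_5, k_5) = 0x46
s_7 = Round(s_6, k_6) = 0x6F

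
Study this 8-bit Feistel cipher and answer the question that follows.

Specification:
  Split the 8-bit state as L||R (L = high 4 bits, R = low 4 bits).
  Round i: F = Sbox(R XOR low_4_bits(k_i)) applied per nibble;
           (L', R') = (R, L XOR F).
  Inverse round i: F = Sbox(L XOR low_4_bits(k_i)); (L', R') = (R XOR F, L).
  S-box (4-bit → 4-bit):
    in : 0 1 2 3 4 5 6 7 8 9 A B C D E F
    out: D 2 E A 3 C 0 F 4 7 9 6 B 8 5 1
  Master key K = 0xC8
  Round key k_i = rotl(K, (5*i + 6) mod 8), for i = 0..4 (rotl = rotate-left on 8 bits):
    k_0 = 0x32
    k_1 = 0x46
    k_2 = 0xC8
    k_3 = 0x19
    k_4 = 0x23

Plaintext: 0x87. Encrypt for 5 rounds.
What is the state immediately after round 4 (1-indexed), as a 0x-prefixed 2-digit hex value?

0x68

s_0 = plaintext = 0x87
s_1 = Round(s_0, k_0) = 0x74
s_2 = Round(s_1, k_1) = 0x49
s_3 = Round(s_2, k_2) = 0x96
s_4 = Round(s_3, k_3) = 0x68
s_5 = Round(s_4, k_4) = 0x80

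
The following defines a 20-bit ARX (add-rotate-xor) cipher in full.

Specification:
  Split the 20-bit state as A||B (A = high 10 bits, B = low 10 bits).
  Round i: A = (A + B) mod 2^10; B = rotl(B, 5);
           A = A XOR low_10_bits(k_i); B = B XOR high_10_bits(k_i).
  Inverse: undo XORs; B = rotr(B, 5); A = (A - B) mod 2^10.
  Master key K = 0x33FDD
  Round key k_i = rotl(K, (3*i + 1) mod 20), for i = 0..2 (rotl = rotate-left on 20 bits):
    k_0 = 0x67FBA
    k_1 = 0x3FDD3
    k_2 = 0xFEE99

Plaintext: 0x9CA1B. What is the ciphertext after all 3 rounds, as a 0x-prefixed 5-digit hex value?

s_0 = plaintext = 0x9CA1B
s_1 = Round(s_0, k_0) = 0xCDEEF
s_2 = Round(s_1, k_1) = 0xFD508
s_3 = Round(s_2, k_2) = 0x992F3

0x992F3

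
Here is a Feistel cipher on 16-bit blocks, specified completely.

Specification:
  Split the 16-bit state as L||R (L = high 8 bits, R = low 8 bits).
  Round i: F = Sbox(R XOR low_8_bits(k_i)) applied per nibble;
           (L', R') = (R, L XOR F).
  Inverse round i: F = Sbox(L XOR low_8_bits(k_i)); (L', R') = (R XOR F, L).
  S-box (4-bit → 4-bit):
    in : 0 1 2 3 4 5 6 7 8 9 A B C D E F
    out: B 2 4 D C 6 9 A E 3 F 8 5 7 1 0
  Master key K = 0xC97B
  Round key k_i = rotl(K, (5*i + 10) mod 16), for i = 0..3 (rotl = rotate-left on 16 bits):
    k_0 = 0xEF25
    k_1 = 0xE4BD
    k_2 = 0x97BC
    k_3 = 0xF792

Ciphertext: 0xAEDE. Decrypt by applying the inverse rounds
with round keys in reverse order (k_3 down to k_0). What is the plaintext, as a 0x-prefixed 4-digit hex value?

0x0338

s_0 = ciphertext = 0xAEDE
s_1 = InvRound(s_0, k_3) = 0x0BAE
s_2 = InvRound(s_1, k_2) = 0x240B
s_3 = InvRound(s_2, k_1) = 0x3824
s_4 = InvRound(s_3, k_0) = 0x0338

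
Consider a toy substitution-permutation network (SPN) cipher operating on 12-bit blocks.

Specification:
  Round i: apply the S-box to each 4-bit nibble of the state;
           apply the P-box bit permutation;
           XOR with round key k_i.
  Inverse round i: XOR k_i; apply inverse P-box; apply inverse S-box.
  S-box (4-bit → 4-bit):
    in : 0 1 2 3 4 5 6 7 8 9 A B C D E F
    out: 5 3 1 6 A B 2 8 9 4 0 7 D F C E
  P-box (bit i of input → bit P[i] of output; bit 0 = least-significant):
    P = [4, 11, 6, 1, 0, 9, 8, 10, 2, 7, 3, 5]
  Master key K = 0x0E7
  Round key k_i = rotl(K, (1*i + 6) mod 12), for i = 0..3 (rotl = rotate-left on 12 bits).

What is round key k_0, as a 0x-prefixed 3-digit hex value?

0x9C3

K = 0x0E7
k_0 = rotl(K, (1*0+6) mod 12) = rotl(K, 6) = 0x9C3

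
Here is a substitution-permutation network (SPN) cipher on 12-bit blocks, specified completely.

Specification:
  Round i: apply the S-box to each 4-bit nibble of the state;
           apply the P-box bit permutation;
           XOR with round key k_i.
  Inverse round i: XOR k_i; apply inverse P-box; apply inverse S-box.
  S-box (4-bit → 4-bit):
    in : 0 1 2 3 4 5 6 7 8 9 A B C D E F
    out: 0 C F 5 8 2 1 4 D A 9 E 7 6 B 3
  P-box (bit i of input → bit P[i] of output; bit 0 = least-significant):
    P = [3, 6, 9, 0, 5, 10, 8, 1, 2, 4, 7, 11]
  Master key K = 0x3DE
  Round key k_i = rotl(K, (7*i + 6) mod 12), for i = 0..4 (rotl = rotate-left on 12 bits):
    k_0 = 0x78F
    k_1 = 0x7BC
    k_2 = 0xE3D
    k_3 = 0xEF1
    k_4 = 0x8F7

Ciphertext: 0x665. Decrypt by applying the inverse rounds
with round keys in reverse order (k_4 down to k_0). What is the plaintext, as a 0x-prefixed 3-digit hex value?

s_0 = ciphertext = 0x665
s_1 = InvRound(s_0, k_4) = 0xB97
s_2 = InvRound(s_1, k_3) = 0x625
s_3 = InvRound(s_2, k_2) = 0x906
s_4 = InvRound(s_3, k_1) = 0xBE3
s_5 = InvRound(s_4, k_0) = 0xAFF

0xAFF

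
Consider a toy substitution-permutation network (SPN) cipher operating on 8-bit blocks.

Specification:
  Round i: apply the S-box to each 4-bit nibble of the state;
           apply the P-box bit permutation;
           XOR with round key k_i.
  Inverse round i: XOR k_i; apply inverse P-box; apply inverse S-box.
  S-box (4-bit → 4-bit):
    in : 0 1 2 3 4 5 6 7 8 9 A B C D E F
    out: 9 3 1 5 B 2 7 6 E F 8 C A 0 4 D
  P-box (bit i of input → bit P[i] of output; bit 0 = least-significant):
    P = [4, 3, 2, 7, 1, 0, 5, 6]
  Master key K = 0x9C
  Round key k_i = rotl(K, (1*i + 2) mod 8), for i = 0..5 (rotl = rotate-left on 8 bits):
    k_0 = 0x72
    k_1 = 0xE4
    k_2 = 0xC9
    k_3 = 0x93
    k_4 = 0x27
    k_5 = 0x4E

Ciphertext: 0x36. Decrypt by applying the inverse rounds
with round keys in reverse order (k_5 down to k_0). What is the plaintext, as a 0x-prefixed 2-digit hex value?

s_0 = ciphertext = 0x36
s_1 = InvRound(s_0, k_5) = 0xB1
s_2 = InvRound(s_1, k_4) = 0x2F
s_3 = InvRound(s_2, k_3) = 0xE9
s_4 = InvRound(s_3, k_2) = 0xED
s_5 = InvRound(s_4, k_1) = 0x55
s_6 = InvRound(s_5, k_0) = 0x6E

0x6E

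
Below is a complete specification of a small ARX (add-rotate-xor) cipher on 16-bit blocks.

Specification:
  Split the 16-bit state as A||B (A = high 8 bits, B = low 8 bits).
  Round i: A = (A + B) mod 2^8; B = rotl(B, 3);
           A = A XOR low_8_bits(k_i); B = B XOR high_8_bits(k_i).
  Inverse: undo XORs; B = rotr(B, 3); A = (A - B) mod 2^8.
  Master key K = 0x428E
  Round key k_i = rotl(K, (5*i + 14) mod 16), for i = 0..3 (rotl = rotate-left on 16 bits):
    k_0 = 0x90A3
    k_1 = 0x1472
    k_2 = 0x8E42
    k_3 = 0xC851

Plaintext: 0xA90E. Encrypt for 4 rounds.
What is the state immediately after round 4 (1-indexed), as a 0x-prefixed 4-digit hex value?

0xA078

s_0 = plaintext = 0xA90E
s_1 = Round(s_0, k_0) = 0x14E0
s_2 = Round(s_1, k_1) = 0x8613
s_3 = Round(s_2, k_2) = 0xDB16
s_4 = Round(s_3, k_3) = 0xA078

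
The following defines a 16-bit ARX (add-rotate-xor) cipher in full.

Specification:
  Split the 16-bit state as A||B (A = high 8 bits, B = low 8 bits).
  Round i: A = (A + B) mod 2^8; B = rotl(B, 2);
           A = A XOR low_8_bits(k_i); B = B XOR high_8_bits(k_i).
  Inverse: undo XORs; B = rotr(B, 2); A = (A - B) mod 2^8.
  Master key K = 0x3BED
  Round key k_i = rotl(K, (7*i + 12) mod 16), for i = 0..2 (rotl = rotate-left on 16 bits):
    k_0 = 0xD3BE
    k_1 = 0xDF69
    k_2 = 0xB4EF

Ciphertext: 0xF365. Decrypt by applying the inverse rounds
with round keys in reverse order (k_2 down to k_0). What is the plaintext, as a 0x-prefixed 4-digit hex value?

0x1B4E

s_0 = ciphertext = 0xF365
s_1 = InvRound(s_0, k_2) = 0xA874
s_2 = InvRound(s_1, k_1) = 0xD7EA
s_3 = InvRound(s_2, k_0) = 0x1B4E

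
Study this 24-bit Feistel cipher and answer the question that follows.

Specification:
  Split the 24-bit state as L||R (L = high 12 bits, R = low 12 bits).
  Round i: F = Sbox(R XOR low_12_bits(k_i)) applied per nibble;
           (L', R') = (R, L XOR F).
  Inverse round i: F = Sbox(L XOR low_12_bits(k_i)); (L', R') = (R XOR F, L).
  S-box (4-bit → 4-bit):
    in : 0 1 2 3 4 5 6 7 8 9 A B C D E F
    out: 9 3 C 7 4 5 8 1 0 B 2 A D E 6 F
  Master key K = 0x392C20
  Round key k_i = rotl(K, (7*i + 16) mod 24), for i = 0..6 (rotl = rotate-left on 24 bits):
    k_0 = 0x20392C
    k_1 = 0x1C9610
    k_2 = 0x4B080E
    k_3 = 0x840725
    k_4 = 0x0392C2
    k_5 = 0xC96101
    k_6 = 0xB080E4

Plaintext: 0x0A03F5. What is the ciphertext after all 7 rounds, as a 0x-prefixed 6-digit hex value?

0xBC7668

s_0 = plaintext = 0x0A03F5
s_1 = Round(s_0, k_0) = 0x3F524B
s_2 = Round(s_1, k_1) = 0x24B7AF
s_3 = Round(s_2, k_2) = 0x7AFD68
s_4 = Round(s_3, k_3) = 0xD685E1
s_5 = Round(s_4, k_4) = 0x5E1CAF
s_6 = Round(s_5, k_5) = 0xCAFBC7
s_7 = Round(s_6, k_6) = 0xBC7668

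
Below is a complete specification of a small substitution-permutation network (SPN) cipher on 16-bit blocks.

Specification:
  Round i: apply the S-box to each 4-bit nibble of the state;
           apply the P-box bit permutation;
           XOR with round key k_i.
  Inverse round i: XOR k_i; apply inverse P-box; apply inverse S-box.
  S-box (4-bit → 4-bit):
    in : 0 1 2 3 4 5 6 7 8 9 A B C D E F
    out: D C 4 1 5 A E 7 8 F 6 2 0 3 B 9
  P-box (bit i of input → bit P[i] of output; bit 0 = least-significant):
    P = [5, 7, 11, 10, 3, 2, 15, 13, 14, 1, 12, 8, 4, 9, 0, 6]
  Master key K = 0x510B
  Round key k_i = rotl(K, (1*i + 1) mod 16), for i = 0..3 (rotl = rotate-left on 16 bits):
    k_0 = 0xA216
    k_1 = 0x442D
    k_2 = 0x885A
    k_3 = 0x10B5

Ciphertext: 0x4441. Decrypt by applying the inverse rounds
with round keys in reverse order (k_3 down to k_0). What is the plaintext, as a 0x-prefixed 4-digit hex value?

s_0 = ciphertext = 0x4441
s_1 = InvRound(s_0, k_3) = 0xF4BE
s_2 = InvRound(s_1, k_2) = 0x8459
s_3 = InvRound(s_2, k_1) = 0xF3A3
s_4 = InvRound(s_3, k_0) = 0x40BD

0x40BD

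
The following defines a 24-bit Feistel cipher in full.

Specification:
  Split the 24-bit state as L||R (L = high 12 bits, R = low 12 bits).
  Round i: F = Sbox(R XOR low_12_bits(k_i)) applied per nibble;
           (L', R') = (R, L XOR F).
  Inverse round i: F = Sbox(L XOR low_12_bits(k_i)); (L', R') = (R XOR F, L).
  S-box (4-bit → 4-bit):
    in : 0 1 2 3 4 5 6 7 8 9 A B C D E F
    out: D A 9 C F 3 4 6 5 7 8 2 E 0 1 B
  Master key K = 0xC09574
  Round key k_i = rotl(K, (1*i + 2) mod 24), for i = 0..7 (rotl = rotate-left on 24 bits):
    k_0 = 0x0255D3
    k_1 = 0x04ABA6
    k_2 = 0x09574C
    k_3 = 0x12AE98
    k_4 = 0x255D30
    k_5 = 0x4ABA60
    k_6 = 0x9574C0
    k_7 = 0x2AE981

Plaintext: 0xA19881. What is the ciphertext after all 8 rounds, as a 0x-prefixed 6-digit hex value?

s_0 = plaintext = 0xA19881
s_1 = Round(s_0, k_0) = 0x881A20
s_2 = Round(s_1, k_1) = 0xA202D5
s_3 = Round(s_2, k_2) = 0x2D5957
s_4 = Round(s_3, k_3) = 0x95743E
s_5 = Round(s_4, k_4) = 0x43EE86
s_6 = Round(s_5, k_5) = 0xE86B2A
s_7 = Round(s_6, k_6) = 0xB2A59E
s_8 = Round(s_7, k_7) = 0x59E581

0x59E581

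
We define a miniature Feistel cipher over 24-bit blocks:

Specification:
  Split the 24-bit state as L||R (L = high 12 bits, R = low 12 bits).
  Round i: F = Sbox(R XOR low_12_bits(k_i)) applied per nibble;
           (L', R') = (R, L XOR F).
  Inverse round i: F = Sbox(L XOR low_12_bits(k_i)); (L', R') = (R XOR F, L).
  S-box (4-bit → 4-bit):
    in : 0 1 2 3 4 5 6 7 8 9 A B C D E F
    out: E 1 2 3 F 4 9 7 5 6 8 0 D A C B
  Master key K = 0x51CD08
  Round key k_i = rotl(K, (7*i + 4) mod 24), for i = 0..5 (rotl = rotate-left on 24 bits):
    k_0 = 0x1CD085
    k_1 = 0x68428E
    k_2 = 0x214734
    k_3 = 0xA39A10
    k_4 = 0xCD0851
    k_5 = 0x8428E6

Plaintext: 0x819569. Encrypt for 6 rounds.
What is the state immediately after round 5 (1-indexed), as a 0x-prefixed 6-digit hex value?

0x18F66C

s_0 = plaintext = 0x819569
s_1 = Round(s_0, k_0) = 0x569CD4
s_2 = Round(s_1, k_1) = 0xCD4921
s_3 = Round(s_2, k_2) = 0x9210C0
s_4 = Round(s_3, k_3) = 0x0C018F
s_5 = Round(s_4, k_4) = 0x18F66C
s_6 = Round(s_5, k_5) = 0x66CDD7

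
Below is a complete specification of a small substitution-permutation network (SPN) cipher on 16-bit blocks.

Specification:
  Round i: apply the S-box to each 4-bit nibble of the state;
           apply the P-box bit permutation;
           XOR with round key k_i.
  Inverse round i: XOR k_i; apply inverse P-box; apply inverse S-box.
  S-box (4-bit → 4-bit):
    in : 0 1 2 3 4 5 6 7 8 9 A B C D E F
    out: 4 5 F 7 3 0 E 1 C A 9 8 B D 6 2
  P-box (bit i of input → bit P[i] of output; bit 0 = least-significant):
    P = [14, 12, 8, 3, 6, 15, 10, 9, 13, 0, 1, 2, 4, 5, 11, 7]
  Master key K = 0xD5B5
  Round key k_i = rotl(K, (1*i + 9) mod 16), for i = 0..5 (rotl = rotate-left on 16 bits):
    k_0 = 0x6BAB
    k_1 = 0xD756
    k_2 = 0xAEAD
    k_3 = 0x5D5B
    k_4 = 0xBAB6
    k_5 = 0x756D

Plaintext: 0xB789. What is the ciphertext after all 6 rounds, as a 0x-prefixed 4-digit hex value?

s_0 = plaintext = 0xB789
s_1 = Round(s_0, k_0) = 0x5D23
s_2 = Round(s_1, k_1) = 0x2010
s_3 = Round(s_2, k_2) = 0xA35F
s_4 = Round(s_3, k_3) = 0x6DC8
s_5 = Round(s_4, k_4) = 0x1158
s_6 = Round(s_5, k_5) = 0x5C77

0x5C77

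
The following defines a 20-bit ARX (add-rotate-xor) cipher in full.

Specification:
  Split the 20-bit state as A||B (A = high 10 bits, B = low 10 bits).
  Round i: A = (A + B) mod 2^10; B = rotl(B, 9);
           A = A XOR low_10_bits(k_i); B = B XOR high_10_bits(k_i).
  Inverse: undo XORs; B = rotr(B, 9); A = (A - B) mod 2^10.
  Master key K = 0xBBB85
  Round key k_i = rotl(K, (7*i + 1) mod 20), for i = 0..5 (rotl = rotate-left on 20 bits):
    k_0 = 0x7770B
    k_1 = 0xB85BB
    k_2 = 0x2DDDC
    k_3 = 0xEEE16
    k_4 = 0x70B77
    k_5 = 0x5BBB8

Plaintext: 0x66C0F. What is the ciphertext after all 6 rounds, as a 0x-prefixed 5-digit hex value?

s_0 = plaintext = 0x66C0F
s_1 = Round(s_0, k_0) = 0xA87DA
s_2 = Round(s_1, k_1) = 0xF030C
s_3 = Round(s_2, k_2) = 0xC4131
s_4 = Round(s_3, k_3) = 0x95D23
s_5 = Round(s_4, k_4) = 0x03753
s_6 = Round(s_5, k_5) = 0x362C7

0x362C7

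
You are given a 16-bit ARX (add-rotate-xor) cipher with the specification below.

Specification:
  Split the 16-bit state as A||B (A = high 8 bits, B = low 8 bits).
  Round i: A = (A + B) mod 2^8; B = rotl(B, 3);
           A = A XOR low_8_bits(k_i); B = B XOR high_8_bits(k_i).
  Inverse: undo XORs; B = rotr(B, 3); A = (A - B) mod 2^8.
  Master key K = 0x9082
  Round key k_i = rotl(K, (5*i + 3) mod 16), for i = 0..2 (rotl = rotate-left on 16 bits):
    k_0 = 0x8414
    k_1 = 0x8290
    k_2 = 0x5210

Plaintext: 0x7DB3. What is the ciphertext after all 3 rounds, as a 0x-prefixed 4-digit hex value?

s_0 = plaintext = 0x7DB3
s_1 = Round(s_0, k_0) = 0x2419
s_2 = Round(s_1, k_1) = 0xAD4A
s_3 = Round(s_2, k_2) = 0xE700

0xE700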